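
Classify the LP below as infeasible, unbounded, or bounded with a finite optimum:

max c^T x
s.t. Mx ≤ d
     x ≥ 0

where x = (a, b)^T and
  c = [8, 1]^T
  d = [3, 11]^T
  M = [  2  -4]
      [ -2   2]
Feasible point: (0, 0) satisfies every constraint, so the LP is feasible.
Direction d = (1, 1): for each constraint row a, a·d ≤ 0 —
  (2)(1) + (-4)(1) = -2 ≤ 0
  (-2)(1) + (2)(1) = 0 ≤ 0
and d ≥ 0, so (0, 0) + t·d stays feasible for every t ≥ 0. Along this ray z = 8a + b changes by 9 per unit t, so z → +∞.

Unbounded: there is a feasible ray along which z → +∞.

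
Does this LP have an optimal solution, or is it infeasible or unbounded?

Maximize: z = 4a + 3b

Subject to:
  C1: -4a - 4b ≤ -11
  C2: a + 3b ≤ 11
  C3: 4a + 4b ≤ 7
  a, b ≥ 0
C3 requires 4a + 4b ≤ 7, while C1 (-4a - 4b ≤ -11) is equivalent to 4a + 4b ≥ 11. Together they would need 11 ≤ 4a + 4b ≤ 7, which is impossible since 11 > 7. No point satisfies all constraints.

Infeasible — the constraint set is empty.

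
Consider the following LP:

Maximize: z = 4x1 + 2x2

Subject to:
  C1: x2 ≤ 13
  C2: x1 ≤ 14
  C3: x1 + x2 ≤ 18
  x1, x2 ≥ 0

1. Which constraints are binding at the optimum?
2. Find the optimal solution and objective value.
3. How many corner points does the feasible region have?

1. C2, C3
2. x1 = 14, x2 = 4, z = 64
3. 5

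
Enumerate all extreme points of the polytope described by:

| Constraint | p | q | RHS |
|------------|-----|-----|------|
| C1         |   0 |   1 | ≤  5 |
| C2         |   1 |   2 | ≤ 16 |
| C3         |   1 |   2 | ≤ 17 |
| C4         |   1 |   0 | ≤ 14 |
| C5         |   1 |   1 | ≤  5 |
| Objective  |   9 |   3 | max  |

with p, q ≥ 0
Each vertex is the intersection of two constraint boundaries that also satisfies all remaining constraints:
  p = 0 and q = 0 → (0, 0)
  p + q = 5 and q = 0 → (5, 0)
  q = 5 and p + q = 5 → (0, 5)

Vertices: (0, 0), (5, 0), (0, 5)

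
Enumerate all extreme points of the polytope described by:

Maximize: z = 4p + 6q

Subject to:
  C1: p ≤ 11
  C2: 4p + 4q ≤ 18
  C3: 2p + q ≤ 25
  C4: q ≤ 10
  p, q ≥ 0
Each vertex is the intersection of two constraint boundaries that also satisfies all remaining constraints:
  p = 0 and q = 0 → (0, 0)
  4p + 4q = 18 and q = 0 → (4.5, 0)
  4p + 4q = 18 and p = 0 → (0, 4.5)

Vertices: (0, 0), (4.5, 0), (0, 4.5)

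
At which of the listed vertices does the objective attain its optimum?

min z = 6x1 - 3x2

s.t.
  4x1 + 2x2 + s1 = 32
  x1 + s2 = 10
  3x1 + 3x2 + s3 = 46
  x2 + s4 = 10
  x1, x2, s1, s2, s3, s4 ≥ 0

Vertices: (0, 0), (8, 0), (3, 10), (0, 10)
Evaluating z = 6x1 - 3x2 at each vertex:
  (0, 0): z = 0
  (8, 0): z = 48
  (3, 10): z = -12
  (0, 10): z = -30

The smallest value is z = -30, attained at (0, 10).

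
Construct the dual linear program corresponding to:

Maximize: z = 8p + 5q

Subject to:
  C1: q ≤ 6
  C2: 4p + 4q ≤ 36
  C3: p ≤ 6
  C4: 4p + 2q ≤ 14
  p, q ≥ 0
Minimize: z = 6y1 + 36y2 + 6y3 + 14y4

Subject to:
  C1: -4y2 - y3 - 4y4 ≤ -8
  C2: -y1 - 4y2 - 2y4 ≤ -5
  y1, y2, y3, y4 ≥ 0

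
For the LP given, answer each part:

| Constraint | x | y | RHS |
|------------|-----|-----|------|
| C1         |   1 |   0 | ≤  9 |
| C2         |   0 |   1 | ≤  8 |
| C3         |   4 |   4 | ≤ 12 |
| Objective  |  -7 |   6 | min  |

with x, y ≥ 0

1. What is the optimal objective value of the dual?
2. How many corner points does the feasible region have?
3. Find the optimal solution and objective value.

1. -21 (by strong duality, equal to the primal optimum)
2. 3
3. x = 3, y = 0, z = -21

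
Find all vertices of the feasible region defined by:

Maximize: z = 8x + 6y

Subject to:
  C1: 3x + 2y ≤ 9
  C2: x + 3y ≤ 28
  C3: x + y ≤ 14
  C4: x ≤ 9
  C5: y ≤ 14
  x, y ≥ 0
Each vertex is the intersection of two constraint boundaries that also satisfies all remaining constraints:
  x = 0 and y = 0 → (0, 0)
  3x + 2y = 9 and y = 0 → (3, 0)
  3x + 2y = 9 and x = 0 → (0, 4.5)

Vertices: (0, 0), (3, 0), (0, 4.5)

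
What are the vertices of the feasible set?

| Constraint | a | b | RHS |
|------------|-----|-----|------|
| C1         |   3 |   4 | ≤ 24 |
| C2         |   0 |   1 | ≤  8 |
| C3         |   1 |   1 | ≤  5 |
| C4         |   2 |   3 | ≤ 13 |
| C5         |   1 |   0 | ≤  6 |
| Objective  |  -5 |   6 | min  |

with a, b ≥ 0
Each vertex is the intersection of two constraint boundaries that also satisfies all remaining constraints:
  a = 0 and b = 0 → (0, 0)
  a + b = 5 and b = 0 → (5, 0)
  a + b = 5 and 2a + 3b = 13 → (2, 3)
  2a + 3b = 13 and a = 0 → (0, 4.333)

Vertices: (0, 0), (5, 0), (2, 3), (0, 4.333)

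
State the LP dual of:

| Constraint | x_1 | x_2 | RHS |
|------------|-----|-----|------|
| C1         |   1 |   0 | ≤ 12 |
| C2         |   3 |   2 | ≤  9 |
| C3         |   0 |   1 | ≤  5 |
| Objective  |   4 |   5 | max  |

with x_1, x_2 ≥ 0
Minimize: z = 12y1 + 9y2 + 5y3

Subject to:
  C1: -y1 - 3y2 ≤ -4
  C2: -2y2 - y3 ≤ -5
  y1, y2, y3 ≥ 0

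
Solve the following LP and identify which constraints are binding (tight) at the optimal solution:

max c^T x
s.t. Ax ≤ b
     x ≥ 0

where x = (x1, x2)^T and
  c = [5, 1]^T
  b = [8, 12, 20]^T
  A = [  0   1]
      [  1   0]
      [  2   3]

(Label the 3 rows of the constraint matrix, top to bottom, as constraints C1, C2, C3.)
Optimal: x1 = 10, x2 = 0
Binding: C3, x2 ≥ 0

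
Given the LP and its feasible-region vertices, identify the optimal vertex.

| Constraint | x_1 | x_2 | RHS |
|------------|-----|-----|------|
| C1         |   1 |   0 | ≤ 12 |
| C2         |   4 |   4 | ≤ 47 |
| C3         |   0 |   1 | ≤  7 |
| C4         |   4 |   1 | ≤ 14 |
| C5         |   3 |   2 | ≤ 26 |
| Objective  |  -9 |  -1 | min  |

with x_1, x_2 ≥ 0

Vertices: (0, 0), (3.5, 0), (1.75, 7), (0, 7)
Evaluating z = -9x_1 - x_2 at each vertex:
  (0, 0): z = 0
  (3.5, 0): z = -31.5
  (1.75, 7): z = -22.75
  (0, 7): z = -7

The smallest value is z = -31.5, attained at (3.5, 0).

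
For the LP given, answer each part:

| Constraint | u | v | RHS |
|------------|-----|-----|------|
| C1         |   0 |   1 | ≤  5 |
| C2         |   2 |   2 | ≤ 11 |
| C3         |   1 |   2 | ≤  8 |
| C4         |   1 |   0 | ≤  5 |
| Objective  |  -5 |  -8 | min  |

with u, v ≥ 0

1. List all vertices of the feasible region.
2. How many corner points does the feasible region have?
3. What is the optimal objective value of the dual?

1. (0, 0), (5, 0), (5, 0.5), (3, 2.5), (0, 4)
2. 5
3. -35 (by strong duality, equal to the primal optimum)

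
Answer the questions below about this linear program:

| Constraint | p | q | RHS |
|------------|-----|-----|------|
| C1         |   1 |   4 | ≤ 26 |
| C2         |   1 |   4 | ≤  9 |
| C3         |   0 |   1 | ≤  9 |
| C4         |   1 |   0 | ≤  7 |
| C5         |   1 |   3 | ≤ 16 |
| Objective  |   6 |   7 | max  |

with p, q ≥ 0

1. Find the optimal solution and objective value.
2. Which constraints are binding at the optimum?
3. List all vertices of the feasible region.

1. p = 7, q = 0.5, z = 45.5
2. C2, C4
3. (0, 0), (7, 0), (7, 0.5), (0, 2.25)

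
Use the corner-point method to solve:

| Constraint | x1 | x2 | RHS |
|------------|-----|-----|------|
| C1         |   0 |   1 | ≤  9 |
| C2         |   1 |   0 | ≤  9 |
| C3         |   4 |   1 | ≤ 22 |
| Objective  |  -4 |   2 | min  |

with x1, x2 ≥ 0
Each vertex is the intersection of two constraint boundaries that also satisfies all remaining constraints:
  x1 = 0 and x2 = 0 → (0, 0)
  4x1 + x2 = 22 and x2 = 0 → (5.5, 0)
  x2 = 9 and 4x1 + x2 = 22 → (3.25, 9)
  x2 = 9 and x1 = 0 → (0, 9)

Evaluating z = -4x1 + 2x2 at each vertex:
  (0, 0): z = 0
  (5.5, 0): z = -22
  (3.25, 9): z = 5
  (0, 9): z = 18

The minimum is at (5.5, 0) with z = -22.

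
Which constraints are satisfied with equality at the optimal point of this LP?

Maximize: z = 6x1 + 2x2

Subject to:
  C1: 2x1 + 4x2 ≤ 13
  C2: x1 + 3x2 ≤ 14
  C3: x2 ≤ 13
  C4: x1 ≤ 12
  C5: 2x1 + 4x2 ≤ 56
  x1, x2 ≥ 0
Optimal: x1 = 6.5, x2 = 0
Binding: C1, x2 ≥ 0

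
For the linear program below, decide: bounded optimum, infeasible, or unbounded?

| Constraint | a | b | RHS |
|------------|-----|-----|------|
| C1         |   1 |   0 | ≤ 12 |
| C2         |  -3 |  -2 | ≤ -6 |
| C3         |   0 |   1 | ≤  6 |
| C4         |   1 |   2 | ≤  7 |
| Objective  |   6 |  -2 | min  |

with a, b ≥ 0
The point (0, 3.5) satisfies every constraint, so the LP is feasible; the constraints give a ≤ 12 and b ≤ 6, which with a, b ≥ 0 keep the feasible region inside a bounded box. A feasible, bounded LP attains a finite optimum at a vertex.

Evaluating z = 6a - 2b at each vertex:
  (2, 0): z = 12
  (7, 0): z = 42
  (0, 3.5): z = -7
  (0, 3): z = -6

Feasible with finite optimum z* = -7 at (0, 3.5).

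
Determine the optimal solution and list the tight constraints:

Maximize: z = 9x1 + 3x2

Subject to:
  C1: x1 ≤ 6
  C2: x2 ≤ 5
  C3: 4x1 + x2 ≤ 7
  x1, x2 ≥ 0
Optimal: x1 = 0.5, x2 = 5
Slack at optimum:
  C1: slack = 5.5
  C2: slack = 0 (binding)
  C3: slack = 0 (binding)
  x1 ≥ 0: x1 = 0.5
  x2 ≥ 0: x2 = 5
Binding constraints: C2, C3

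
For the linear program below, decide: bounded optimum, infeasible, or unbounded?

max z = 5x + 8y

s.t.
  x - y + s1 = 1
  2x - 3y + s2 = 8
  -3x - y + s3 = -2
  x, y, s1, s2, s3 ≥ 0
Feasible point: (1, 0) satisfies every constraint, so the LP is feasible.
Direction d = (0, 1): for each constraint row a, a·d ≤ 0 —
  (1)(0) + (-1)(1) = -1 ≤ 0
  (2)(0) + (-3)(1) = -3 ≤ 0
  (-3)(0) + (-1)(1) = -1 ≤ 0
and d ≥ 0, so (1, 0) + t·d stays feasible for every t ≥ 0. Along this ray z = 5x + 8y changes by 8 per unit t, so z → +∞.

Unbounded: there is a feasible ray along which z → +∞.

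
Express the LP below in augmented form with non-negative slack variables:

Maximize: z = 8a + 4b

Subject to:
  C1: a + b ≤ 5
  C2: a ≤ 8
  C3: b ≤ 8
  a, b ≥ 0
max z = 8a + 4b

s.t.
  a + b + s1 = 5
  a + s2 = 8
  b + s3 = 8
  a, b, s1, s2, s3 ≥ 0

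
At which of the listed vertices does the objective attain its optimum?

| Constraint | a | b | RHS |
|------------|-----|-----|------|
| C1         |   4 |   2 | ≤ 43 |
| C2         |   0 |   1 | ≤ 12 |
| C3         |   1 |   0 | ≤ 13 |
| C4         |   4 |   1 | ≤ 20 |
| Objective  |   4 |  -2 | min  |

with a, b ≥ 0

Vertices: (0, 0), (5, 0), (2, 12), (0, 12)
(0, 12) with z = -24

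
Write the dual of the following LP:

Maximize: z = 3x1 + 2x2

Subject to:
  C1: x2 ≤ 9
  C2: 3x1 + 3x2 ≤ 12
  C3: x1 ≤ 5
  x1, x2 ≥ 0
Minimize: z = 9y1 + 12y2 + 5y3

Subject to:
  C1: -3y2 - y3 ≤ -3
  C2: -y1 - 3y2 ≤ -2
  y1, y2, y3 ≥ 0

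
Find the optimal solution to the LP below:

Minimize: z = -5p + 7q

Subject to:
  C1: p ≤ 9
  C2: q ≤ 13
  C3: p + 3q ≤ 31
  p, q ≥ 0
Each vertex is the intersection of two constraint boundaries that also satisfies all remaining constraints:
  p = 0 and q = 0 → (0, 0)
  p = 9 and q = 0 → (9, 0)
  p = 9 and p + 3q = 31 → (9, 7.333)
  p + 3q = 31 and p = 0 → (0, 10.33)

Evaluating z = -5p + 7q at each vertex:
  (0, 0): z = 0
  (9, 0): z = -45
  (9, 7.333): z = 6.333
  (0, 10.33): z = 72.33

The minimum is at (9, 0) with z = -45.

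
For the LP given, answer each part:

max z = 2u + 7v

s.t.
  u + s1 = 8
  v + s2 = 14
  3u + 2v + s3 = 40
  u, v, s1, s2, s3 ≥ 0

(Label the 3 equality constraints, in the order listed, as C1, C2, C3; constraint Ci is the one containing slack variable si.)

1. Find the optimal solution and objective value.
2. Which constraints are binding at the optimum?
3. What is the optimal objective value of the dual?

1. u = 4, v = 14, z = 106
2. C2, C3
3. 106 (by strong duality, equal to the primal optimum)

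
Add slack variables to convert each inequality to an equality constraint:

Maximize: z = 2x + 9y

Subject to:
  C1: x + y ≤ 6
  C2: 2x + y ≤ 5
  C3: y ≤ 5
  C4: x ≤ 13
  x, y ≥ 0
max z = 2x + 9y

s.t.
  x + y + s1 = 6
  2x + y + s2 = 5
  y + s3 = 5
  x + s4 = 13
  x, y, s1, s2, s3, s4 ≥ 0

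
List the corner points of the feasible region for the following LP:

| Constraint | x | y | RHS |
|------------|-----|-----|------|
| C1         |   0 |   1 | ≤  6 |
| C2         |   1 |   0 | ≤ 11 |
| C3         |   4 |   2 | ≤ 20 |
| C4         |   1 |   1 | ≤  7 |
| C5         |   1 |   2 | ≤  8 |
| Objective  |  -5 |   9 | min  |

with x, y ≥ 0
Each vertex is the intersection of two constraint boundaries that also satisfies all remaining constraints:
  x = 0 and y = 0 → (0, 0)
  4x + 2y = 20 and y = 0 → (5, 0)
  4x + 2y = 20 and x + 2y = 8 → (4, 2)
  x + 2y = 8 and x = 0 → (0, 4)

Vertices: (0, 0), (5, 0), (4, 2), (0, 4)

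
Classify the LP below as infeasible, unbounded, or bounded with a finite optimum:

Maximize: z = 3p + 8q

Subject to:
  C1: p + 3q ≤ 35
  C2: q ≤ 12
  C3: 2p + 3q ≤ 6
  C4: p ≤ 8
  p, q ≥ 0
The point (0, 2) satisfies every constraint, so the LP is feasible; the constraints give p ≤ 8 and q ≤ 12, which with p, q ≥ 0 keep the feasible region inside a bounded box. A feasible, bounded LP attains a finite optimum at a vertex.

Evaluating z = 3p + 8q at each vertex:
  (0, 0): z = 0
  (3, 0): z = 9
  (0, 2): z = 16

The LP has an optimal solution: (0, 2) with z = 16.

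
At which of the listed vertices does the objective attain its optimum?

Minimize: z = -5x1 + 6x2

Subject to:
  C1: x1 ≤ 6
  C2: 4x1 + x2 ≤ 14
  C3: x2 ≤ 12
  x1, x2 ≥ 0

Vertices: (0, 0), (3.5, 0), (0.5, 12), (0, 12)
(3.5, 0) with z = -17.5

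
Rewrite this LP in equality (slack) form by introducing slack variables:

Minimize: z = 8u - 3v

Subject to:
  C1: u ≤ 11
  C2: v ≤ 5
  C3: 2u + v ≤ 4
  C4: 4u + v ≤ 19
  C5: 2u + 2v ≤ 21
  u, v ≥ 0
min z = 8u - 3v

s.t.
  u + s1 = 11
  v + s2 = 5
  2u + v + s3 = 4
  4u + v + s4 = 19
  2u + 2v + s5 = 21
  u, v, s1, s2, s3, s4, s5 ≥ 0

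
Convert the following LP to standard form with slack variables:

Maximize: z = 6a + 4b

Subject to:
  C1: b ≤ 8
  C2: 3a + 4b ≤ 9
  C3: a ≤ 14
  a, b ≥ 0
max z = 6a + 4b

s.t.
  b + s1 = 8
  3a + 4b + s2 = 9
  a + s3 = 14
  a, b, s1, s2, s3 ≥ 0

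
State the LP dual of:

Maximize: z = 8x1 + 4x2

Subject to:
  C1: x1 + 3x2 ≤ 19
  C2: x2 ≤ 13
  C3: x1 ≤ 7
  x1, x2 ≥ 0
Minimize: z = 19y1 + 13y2 + 7y3

Subject to:
  C1: -y1 - y3 ≤ -8
  C2: -3y1 - y2 ≤ -4
  y1, y2, y3 ≥ 0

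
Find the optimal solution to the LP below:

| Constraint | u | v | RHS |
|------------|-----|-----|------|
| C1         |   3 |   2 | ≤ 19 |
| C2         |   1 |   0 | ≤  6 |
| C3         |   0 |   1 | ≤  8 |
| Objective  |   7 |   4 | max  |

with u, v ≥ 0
Each vertex is the intersection of two constraint boundaries that also satisfies all remaining constraints:
  u = 0 and v = 0 → (0, 0)
  u = 6 and v = 0 → (6, 0)
  3u + 2v = 19 and u = 6 → (6, 0.5)
  3u + 2v = 19 and v = 8 → (1, 8)
  v = 8 and u = 0 → (0, 8)

Evaluating z = 7u + 4v at each vertex:
  (0, 0): z = 0
  (6, 0): z = 42
  (6, 0.5): z = 44
  (1, 8): z = 39
  (0, 8): z = 32

The maximum is at (6, 0.5) with z = 44.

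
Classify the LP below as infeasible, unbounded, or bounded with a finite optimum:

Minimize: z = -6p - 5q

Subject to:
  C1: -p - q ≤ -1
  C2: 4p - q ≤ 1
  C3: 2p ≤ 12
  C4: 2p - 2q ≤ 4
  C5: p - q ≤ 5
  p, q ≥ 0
Feasible point: (0, 1) satisfies every constraint, so the LP is feasible.
Direction d = (0, 1): for each constraint row a, a·d ≤ 0 —
  (-1)(0) + (-1)(1) = -1 ≤ 0
  (4)(0) + (-1)(1) = -1 ≤ 0
  (2)(0) + (0)(1) = 0 ≤ 0
  (2)(0) + (-2)(1) = -2 ≤ 0
  (1)(0) + (-1)(1) = -1 ≤ 0
and d ≥ 0, so (0, 1) + t·d stays feasible for every t ≥ 0. Along this ray z = -6p - 5q changes by -5 per unit t, so z → −∞.

Unbounded — the objective can decrease without bound over the feasible region.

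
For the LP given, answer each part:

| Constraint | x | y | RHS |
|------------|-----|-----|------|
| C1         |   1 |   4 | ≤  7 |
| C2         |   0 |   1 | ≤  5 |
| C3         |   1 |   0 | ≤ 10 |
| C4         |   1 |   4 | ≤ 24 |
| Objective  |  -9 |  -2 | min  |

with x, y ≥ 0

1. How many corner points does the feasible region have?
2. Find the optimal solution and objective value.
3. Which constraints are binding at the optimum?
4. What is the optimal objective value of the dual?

1. 3
2. x = 7, y = 0, z = -63
3. C1, y ≥ 0
4. -63 (by strong duality, equal to the primal optimum)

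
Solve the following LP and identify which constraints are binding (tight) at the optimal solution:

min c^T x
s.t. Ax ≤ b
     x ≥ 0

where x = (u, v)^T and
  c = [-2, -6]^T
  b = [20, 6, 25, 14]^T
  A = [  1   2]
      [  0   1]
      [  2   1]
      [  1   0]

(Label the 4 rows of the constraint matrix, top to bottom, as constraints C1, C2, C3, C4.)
Optimal: u = 8, v = 6
Slack at optimum:
  C1: slack = 0 (binding)
  C2: slack = 0 (binding)
  C3: slack = 3
  C4: slack = 6
  u ≥ 0: u = 8
  v ≥ 0: v = 6
Binding constraints: C1, C2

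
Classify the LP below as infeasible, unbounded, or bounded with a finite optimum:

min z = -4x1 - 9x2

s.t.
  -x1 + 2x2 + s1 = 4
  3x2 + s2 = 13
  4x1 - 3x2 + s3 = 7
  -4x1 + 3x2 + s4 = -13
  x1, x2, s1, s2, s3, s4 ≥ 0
The row 4x1 - 3x2 + s3 = 7 with s3 ≥ 0 requires 4x1 - 3x2 ≤ 7, while the row -4x1 + 3x2 + s4 = -13 with s4 ≥ 0 is equivalent to 4x1 - 3x2 ≥ 13. Together they would need 13 ≤ 4x1 - 3x2 ≤ 7, which is impossible since 13 > 7. No point satisfies all constraints.

Infeasible — the constraint set is empty.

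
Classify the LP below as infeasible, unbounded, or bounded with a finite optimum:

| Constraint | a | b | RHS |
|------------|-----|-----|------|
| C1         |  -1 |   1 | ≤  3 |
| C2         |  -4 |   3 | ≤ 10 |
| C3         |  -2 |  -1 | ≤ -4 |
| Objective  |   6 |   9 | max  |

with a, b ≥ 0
Feasible point: (2, 0) satisfies every constraint, so the LP is feasible.
Direction d = (1, 0): for each constraint row a, a·d ≤ 0 —
  (-1)(1) + (1)(0) = -1 ≤ 0
  (-4)(1) + (3)(0) = -4 ≤ 0
  (-2)(1) + (-1)(0) = -2 ≤ 0
and d ≥ 0, so (2, 0) + t·d stays feasible for every t ≥ 0. Along this ray z = 6a + 9b changes by 6 per unit t, so z → +∞.

Unbounded — the objective can increase without bound over the feasible region.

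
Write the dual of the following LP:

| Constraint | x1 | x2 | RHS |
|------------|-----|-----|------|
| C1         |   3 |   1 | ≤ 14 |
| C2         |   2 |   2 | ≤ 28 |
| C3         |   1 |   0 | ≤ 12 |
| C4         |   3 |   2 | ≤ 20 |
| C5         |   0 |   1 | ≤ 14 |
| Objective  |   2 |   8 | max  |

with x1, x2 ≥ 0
Minimize: z = 14y1 + 28y2 + 12y3 + 20y4 + 14y5

Subject to:
  C1: -3y1 - 2y2 - y3 - 3y4 ≤ -2
  C2: -y1 - 2y2 - 2y4 - y5 ≤ -8
  y1, y2, y3, y4, y5 ≥ 0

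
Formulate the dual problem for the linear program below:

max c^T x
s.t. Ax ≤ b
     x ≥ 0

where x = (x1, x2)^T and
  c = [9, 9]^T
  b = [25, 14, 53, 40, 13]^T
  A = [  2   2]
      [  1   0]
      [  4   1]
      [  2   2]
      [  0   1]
Minimize: z = 25y1 + 14y2 + 53y3 + 40y4 + 13y5

Subject to:
  C1: -2y1 - y2 - 4y3 - 2y4 ≤ -9
  C2: -2y1 - y3 - 2y4 - y5 ≤ -9
  y1, y2, y3, y4, y5 ≥ 0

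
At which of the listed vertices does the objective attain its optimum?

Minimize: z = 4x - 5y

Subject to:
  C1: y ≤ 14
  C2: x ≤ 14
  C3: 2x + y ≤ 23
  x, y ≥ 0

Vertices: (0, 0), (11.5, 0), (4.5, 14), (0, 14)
Evaluating z = 4x - 5y at each vertex:
  (0, 0): z = 0
  (11.5, 0): z = 46
  (4.5, 14): z = -52
  (0, 14): z = -70

The smallest value is z = -70, attained at (0, 14).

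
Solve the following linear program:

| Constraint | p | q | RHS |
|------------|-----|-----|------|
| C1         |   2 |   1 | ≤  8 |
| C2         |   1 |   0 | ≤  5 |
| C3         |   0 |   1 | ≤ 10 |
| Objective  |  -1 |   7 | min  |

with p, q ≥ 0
p = 4, q = 0, z = -4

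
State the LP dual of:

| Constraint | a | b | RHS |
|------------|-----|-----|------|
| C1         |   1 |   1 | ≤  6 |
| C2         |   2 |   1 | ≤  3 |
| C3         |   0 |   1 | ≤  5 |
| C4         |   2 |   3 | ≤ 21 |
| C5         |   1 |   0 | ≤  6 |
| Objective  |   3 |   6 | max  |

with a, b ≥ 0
Minimize: z = 6y1 + 3y2 + 5y3 + 21y4 + 6y5

Subject to:
  C1: -y1 - 2y2 - 2y4 - y5 ≤ -3
  C2: -y1 - y2 - y3 - 3y4 ≤ -6
  y1, y2, y3, y4, y5 ≥ 0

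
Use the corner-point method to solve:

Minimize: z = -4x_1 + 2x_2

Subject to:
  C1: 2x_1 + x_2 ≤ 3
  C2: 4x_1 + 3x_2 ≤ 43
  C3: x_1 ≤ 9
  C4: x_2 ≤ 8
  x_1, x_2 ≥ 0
x_1 = 1.5, x_2 = 0, z = -6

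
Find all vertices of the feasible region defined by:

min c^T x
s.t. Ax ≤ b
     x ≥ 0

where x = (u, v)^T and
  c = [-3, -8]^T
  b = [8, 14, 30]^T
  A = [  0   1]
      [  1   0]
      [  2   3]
Each vertex is the intersection of two constraint boundaries that also satisfies all remaining constraints:
  u = 0 and v = 0 → (0, 0)
  u = 14 and v = 0 → (14, 0)
  u = 14 and 2u + 3v = 30 → (14, 0.6667)
  v = 8 and 2u + 3v = 30 → (3, 8)
  v = 8 and u = 0 → (0, 8)

Vertices: (0, 0), (14, 0), (14, 0.6667), (3, 8), (0, 8)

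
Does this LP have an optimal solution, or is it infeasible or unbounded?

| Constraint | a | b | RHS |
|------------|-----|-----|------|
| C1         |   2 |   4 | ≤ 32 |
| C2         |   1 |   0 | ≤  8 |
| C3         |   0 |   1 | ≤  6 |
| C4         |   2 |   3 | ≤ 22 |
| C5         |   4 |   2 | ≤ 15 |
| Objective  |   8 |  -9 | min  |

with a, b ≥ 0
The point (0, 6) satisfies every constraint, so the LP is feasible; the constraints give a ≤ 8 and b ≤ 6, which with a, b ≥ 0 keep the feasible region inside a bounded box. A feasible, bounded LP attains a finite optimum at a vertex.

Evaluating z = 8a - 9b at each vertex:
  (0, 0): z = 0
  (3.75, 0): z = 30
  (0.75, 6): z = -48
  (0, 6): z = -54

Bounded optimum: z* = -54 at (0, 6).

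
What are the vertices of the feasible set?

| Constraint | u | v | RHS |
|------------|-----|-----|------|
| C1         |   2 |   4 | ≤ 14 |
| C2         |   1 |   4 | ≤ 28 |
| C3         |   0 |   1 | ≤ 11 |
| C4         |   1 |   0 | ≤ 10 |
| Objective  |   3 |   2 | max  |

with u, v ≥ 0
Each vertex is the intersection of two constraint boundaries that also satisfies all remaining constraints:
  u = 0 and v = 0 → (0, 0)
  2u + 4v = 14 and v = 0 → (7, 0)
  2u + 4v = 14 and u = 0 → (0, 3.5)

Vertices: (0, 0), (7, 0), (0, 3.5)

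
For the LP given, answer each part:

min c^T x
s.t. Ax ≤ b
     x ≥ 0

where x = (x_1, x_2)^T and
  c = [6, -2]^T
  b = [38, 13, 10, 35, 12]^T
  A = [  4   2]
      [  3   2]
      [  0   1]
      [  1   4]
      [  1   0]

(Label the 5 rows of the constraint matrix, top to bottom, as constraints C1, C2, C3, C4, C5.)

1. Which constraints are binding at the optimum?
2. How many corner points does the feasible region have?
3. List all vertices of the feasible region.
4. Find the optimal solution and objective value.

1. C2, x_1 ≥ 0
2. 3
3. (0, 0), (4.333, 0), (0, 6.5)
4. x_1 = 0, x_2 = 6.5, z = -13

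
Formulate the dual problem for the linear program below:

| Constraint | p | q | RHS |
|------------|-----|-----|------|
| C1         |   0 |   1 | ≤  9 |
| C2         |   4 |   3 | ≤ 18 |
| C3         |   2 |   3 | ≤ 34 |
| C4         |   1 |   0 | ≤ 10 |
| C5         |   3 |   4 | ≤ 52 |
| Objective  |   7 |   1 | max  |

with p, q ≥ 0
Minimize: z = 9y1 + 18y2 + 34y3 + 10y4 + 52y5

Subject to:
  C1: -4y2 - 2y3 - y4 - 3y5 ≤ -7
  C2: -y1 - 3y2 - 3y3 - 4y5 ≤ -1
  y1, y2, y3, y4, y5 ≥ 0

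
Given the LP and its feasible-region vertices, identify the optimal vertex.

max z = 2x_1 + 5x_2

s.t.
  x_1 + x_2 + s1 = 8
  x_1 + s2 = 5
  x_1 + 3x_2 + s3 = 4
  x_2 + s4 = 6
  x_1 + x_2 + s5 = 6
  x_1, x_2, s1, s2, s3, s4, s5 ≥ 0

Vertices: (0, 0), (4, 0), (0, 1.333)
(4, 0) with z = 8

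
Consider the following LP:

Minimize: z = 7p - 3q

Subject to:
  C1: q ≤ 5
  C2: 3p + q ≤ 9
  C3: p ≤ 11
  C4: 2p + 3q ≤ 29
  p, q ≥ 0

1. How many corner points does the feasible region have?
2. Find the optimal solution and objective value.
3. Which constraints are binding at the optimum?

1. 4
2. p = 0, q = 5, z = -15
3. C1, p ≥ 0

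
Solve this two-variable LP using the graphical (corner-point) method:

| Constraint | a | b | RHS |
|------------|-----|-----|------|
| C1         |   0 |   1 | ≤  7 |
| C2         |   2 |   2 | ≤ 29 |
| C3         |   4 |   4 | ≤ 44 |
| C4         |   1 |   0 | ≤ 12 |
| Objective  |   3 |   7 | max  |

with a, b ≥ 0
Each vertex is the intersection of two constraint boundaries that also satisfies all remaining constraints:
  a = 0 and b = 0 → (0, 0)
  4a + 4b = 44 and b = 0 → (11, 0)
  b = 7 and 4a + 4b = 44 → (4, 7)
  b = 7 and a = 0 → (0, 7)

Evaluating z = 3a + 7b at each vertex:
  (0, 0): z = 0
  (11, 0): z = 33
  (4, 7): z = 61
  (0, 7): z = 49

The maximum is at (4, 7) with z = 61.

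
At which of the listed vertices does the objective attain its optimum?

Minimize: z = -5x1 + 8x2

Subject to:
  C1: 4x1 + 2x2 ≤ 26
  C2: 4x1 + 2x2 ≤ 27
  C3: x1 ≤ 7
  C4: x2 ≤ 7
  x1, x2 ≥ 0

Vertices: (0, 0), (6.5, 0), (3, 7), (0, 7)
(6.5, 0) with z = -32.5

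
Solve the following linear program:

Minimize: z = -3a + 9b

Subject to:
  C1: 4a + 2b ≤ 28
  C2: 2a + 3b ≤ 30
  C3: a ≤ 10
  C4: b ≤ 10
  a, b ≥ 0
Each vertex is the intersection of two constraint boundaries that also satisfies all remaining constraints:
  a = 0 and b = 0 → (0, 0)
  4a + 2b = 28 and b = 0 → (7, 0)
  4a + 2b = 28 and 2a + 3b = 30 → (3, 8)
  2a + 3b = 30 and b = 10 → (0, 10)

Evaluating z = -3a + 9b at each vertex:
  (0, 0): z = 0
  (7, 0): z = -21
  (3, 8): z = 63
  (0, 10): z = 90

The minimum is at (7, 0) with z = -21.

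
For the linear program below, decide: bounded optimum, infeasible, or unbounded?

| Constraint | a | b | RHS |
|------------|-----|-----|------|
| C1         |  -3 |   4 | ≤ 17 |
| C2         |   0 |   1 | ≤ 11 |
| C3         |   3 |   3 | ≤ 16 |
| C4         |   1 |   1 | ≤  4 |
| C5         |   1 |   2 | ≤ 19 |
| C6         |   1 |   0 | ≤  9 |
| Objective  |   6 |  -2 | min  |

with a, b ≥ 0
The point (0, 4) satisfies every constraint, so the LP is feasible; the constraints give a ≤ 9 and b ≤ 11, which with a, b ≥ 0 keep the feasible region inside a bounded box. A feasible, bounded LP attains a finite optimum at a vertex.

Evaluating z = 6a - 2b at each vertex:
  (0, 0): z = 0
  (4, 0): z = 24
  (0, 4): z = -8

Bounded optimum: z* = -8 at (0, 4).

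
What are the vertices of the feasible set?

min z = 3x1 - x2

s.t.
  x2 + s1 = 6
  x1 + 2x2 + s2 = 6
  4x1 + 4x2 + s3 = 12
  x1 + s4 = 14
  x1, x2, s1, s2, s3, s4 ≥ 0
Each vertex is the intersection of two constraint boundaries that also satisfies all remaining constraints:
  x1 = 0 and x2 = 0 → (0, 0)
  4x1 + 4x2 = 12 and x2 = 0 → (3, 0)
  x1 + 2x2 = 6 and 4x1 + 4x2 = 12 → (0, 3)

Vertices: (0, 0), (3, 0), (0, 3)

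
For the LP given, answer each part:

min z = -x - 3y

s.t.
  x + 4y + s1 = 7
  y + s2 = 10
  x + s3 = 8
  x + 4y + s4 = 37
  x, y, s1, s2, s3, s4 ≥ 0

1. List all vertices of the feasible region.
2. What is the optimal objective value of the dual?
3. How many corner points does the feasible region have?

1. (0, 0), (7, 0), (0, 1.75)
2. -7 (by strong duality, equal to the primal optimum)
3. 3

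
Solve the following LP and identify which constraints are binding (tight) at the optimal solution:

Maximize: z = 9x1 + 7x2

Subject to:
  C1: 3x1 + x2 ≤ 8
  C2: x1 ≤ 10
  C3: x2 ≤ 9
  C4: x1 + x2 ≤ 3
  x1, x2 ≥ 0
Optimal: x1 = 2.5, x2 = 0.5
Slack at optimum:
  C1: slack = 0 (binding)
  C2: slack = 7.5
  C3: slack = 8.5
  C4: slack = 0 (binding)
  x1 ≥ 0: x1 = 2.5
  x2 ≥ 0: x2 = 0.5
Binding constraints: C1, C4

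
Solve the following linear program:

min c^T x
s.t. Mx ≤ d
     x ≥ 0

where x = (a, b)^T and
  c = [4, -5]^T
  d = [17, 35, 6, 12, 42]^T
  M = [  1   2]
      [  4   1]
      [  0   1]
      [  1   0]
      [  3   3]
Each vertex is the intersection of two constraint boundaries that also satisfies all remaining constraints:
  a = 0 and b = 0 → (0, 0)
  4a + b = 35 and b = 0 → (8.75, 0)
  a + 2b = 17 and 4a + b = 35 → (7.571, 4.714)
  a + 2b = 17 and b = 6 → (5, 6)
  b = 6 and a = 0 → (0, 6)

Evaluating z = 4a - 5b at each vertex:
  (0, 0): z = 0
  (8.75, 0): z = 35
  (7.571, 4.714): z = 6.714
  (5, 6): z = -10
  (0, 6): z = -30

The minimum is at (0, 6) with z = -30.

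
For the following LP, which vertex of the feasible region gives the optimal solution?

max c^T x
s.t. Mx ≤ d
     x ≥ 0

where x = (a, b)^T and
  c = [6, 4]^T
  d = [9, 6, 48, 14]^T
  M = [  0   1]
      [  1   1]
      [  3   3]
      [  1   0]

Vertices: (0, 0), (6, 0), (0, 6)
(6, 0) with z = 36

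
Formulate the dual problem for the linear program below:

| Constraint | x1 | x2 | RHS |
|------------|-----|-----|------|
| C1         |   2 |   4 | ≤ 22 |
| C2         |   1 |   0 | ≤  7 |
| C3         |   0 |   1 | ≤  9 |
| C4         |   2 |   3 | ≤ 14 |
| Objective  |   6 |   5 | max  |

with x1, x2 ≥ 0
Minimize: z = 22y1 + 7y2 + 9y3 + 14y4

Subject to:
  C1: -2y1 - y2 - 2y4 ≤ -6
  C2: -4y1 - y3 - 3y4 ≤ -5
  y1, y2, y3, y4 ≥ 0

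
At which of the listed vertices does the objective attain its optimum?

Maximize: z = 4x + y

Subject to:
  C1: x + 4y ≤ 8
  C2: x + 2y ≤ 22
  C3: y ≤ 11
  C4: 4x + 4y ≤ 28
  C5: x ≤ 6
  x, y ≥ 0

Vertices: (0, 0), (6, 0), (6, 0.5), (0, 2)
Evaluating z = 4x + y at each vertex:
  (0, 0): z = 0
  (6, 0): z = 24
  (6, 0.5): z = 24.5
  (0, 2): z = 2

The largest value is z = 24.5, attained at (6, 0.5).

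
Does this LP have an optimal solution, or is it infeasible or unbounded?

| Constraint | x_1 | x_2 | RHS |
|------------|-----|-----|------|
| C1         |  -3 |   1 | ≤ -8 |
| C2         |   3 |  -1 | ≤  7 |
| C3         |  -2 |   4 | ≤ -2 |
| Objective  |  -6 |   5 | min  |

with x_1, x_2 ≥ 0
C2 requires 3x_1 - x_2 ≤ 7, while C1 (-3x_1 + x_2 ≤ -8) is equivalent to 3x_1 - x_2 ≥ 8. Together they would need 8 ≤ 3x_1 - x_2 ≤ 7, which is impossible since 8 > 7. No point satisfies all constraints.

Infeasible — the constraint set is empty.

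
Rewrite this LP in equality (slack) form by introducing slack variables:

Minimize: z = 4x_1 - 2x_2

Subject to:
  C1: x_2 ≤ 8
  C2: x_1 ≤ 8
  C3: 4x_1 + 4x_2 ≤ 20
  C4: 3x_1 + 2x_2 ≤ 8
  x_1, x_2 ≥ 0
min z = 4x_1 - 2x_2

s.t.
  x_2 + s1 = 8
  x_1 + s2 = 8
  4x_1 + 4x_2 + s3 = 20
  3x_1 + 2x_2 + s4 = 8
  x_1, x_2, s1, s2, s3, s4 ≥ 0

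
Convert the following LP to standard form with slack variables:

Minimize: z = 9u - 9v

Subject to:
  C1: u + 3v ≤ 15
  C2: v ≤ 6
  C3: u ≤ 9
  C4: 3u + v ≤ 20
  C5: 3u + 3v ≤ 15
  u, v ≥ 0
min z = 9u - 9v

s.t.
  u + 3v + s1 = 15
  v + s2 = 6
  u + s3 = 9
  3u + v + s4 = 20
  3u + 3v + s5 = 15
  u, v, s1, s2, s3, s4, s5 ≥ 0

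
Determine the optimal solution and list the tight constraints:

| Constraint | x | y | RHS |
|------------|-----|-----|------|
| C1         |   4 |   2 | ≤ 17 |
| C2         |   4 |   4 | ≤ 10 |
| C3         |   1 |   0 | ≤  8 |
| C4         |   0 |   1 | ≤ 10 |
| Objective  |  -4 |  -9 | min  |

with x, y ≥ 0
Optimal: x = 0, y = 2.5
Slack at optimum:
  C1: slack = 12
  C2: slack = 0 (binding)
  C3: slack = 8
  C4: slack = 7.5
  x ≥ 0: x = 0 (binding)
  y ≥ 0: y = 2.5
Binding constraints: C2, x ≥ 0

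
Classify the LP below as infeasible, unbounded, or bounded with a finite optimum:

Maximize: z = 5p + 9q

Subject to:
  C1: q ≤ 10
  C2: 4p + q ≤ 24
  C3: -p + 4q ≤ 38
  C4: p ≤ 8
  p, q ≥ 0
The point (3.5, 10) satisfies every constraint, so the LP is feasible; the constraints give p ≤ 8 and q ≤ 10, which with p, q ≥ 0 keep the feasible region inside a bounded box. A feasible, bounded LP attains a finite optimum at a vertex.

Evaluating z = 5p + 9q at each vertex:
  (0, 0): z = 0
  (6, 0): z = 30
  (3.5, 10): z = 107.5
  (2, 10): z = 100
  (0, 9.5): z = 85.5

Feasible with finite optimum z* = 107.5 at (3.5, 10).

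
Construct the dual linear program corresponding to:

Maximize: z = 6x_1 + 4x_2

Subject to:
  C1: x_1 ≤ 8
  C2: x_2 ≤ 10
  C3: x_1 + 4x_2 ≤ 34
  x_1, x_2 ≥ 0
Minimize: z = 8y1 + 10y2 + 34y3

Subject to:
  C1: -y1 - y3 ≤ -6
  C2: -y2 - 4y3 ≤ -4
  y1, y2, y3 ≥ 0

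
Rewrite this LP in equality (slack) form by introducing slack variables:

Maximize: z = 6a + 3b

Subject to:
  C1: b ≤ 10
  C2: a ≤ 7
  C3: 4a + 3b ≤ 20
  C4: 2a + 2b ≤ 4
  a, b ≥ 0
max z = 6a + 3b

s.t.
  b + s1 = 10
  a + s2 = 7
  4a + 3b + s3 = 20
  2a + 2b + s4 = 4
  a, b, s1, s2, s3, s4 ≥ 0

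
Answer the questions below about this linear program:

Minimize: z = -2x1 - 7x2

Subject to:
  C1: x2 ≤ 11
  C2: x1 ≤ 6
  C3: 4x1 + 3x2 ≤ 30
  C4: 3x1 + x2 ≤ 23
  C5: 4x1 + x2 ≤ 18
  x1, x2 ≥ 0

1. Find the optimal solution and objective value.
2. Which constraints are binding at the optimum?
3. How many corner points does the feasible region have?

1. x1 = 0, x2 = 10, z = -70
2. C3, x1 ≥ 0
3. 4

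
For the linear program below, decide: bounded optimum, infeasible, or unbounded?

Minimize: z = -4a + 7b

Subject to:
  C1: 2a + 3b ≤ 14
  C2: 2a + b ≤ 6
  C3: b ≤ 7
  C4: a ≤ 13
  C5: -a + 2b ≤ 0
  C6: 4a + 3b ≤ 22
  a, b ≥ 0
The point (3, 0) satisfies every constraint, so the LP is feasible; the constraints give a ≤ 13 and b ≤ 7, which with a, b ≥ 0 keep the feasible region inside a bounded box. A feasible, bounded LP attains a finite optimum at a vertex.

Evaluating z = -4a + 7b at each vertex:
  (0, 0): z = 0
  (3, 0): z = -12
  (2.4, 1.2): z = -1.2

Bounded optimum: z* = -12 at (3, 0).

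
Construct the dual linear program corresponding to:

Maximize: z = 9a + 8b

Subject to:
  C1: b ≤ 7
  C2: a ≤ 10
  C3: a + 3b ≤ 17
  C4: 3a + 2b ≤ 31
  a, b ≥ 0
Minimize: z = 7y1 + 10y2 + 17y3 + 31y4

Subject to:
  C1: -y2 - y3 - 3y4 ≤ -9
  C2: -y1 - 3y3 - 2y4 ≤ -8
  y1, y2, y3, y4 ≥ 0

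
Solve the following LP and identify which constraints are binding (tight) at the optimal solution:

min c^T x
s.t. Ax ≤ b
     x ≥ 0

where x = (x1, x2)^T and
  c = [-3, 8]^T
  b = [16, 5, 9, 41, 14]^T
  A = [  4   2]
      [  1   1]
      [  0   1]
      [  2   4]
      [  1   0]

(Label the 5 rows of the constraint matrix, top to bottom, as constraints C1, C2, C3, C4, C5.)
Optimal: x1 = 4, x2 = 0
Binding: C1, x2 ≥ 0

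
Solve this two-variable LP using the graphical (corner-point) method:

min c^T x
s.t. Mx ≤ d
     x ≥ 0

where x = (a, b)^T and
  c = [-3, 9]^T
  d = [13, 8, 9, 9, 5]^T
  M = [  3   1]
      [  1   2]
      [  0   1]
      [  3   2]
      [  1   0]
Each vertex is the intersection of two constraint boundaries that also satisfies all remaining constraints:
  a = 0 and b = 0 → (0, 0)
  3a + 2b = 9 and b = 0 → (3, 0)
  a + 2b = 8 and 3a + 2b = 9 → (0.5, 3.75)
  a + 2b = 8 and a = 0 → (0, 4)

Evaluating z = -3a + 9b at each vertex:
  (0, 0): z = 0
  (3, 0): z = -9
  (0.5, 3.75): z = 32.25
  (0, 4): z = 36

The minimum is at (3, 0) with z = -9.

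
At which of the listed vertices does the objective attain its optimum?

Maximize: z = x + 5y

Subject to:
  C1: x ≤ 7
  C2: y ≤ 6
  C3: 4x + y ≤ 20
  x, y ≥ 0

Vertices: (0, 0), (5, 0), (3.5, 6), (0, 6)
(3.5, 6) with z = 33.5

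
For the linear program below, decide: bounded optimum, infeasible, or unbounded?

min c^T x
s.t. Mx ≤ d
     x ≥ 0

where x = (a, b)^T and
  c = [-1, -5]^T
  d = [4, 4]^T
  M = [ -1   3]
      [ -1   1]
Feasible point: (0, 0) satisfies every constraint, so the LP is feasible.
Direction d = (1, 0): for each constraint row a, a·d ≤ 0 —
  (-1)(1) + (3)(0) = -1 ≤ 0
  (-1)(1) + (1)(0) = -1 ≤ 0
and d ≥ 0, so (0, 0) + t·d stays feasible for every t ≥ 0. Along this ray z = -a - 5b changes by -1 per unit t, so z → −∞.

The LP is unbounded; z can be made arbitrarily small.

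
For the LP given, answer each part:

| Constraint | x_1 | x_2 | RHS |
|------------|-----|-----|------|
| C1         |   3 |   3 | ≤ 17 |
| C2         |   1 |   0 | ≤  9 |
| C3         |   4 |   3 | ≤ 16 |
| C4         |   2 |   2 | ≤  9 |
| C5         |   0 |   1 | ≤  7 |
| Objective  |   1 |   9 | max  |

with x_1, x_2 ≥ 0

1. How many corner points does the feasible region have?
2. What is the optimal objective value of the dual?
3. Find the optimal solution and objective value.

1. 4
2. 40.5 (by strong duality, equal to the primal optimum)
3. x_1 = 0, x_2 = 4.5, z = 40.5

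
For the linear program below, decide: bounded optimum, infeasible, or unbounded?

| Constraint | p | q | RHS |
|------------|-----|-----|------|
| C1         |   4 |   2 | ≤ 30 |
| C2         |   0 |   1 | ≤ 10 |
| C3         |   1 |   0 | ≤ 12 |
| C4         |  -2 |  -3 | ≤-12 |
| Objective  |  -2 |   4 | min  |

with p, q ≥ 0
The point (7.5, 0) satisfies every constraint, so the LP is feasible; the constraints give p ≤ 12 and q ≤ 10, which with p, q ≥ 0 keep the feasible region inside a bounded box. A feasible, bounded LP attains a finite optimum at a vertex.

Evaluating z = -2p + 4q at each vertex:
  (0, 4): z = 16
  (6, 0): z = -12
  (7.5, 0): z = -15
  (2.5, 10): z = 35
  (0, 10): z = 40

The LP has an optimal solution: (7.5, 0) with z = -15.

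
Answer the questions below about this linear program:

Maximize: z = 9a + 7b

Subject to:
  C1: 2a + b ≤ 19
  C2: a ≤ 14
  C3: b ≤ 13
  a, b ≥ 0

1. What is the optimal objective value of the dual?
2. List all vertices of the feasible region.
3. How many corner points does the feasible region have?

1. 118 (by strong duality, equal to the primal optimum)
2. (0, 0), (9.5, 0), (3, 13), (0, 13)
3. 4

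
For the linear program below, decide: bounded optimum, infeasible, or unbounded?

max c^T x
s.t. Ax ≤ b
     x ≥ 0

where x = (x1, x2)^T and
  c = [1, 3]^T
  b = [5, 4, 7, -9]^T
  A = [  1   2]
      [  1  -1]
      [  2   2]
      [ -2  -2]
One constraint requires 2x1 + 2x2 ≤ 7, while the constraint -2x1 - 2x2 ≤ -9 is equivalent to 2x1 + 2x2 ≥ 9. Together they would need 9 ≤ 2x1 + 2x2 ≤ 7, which is impossible since 9 > 7. No point satisfies all constraints.

Infeasible — the constraint set is empty.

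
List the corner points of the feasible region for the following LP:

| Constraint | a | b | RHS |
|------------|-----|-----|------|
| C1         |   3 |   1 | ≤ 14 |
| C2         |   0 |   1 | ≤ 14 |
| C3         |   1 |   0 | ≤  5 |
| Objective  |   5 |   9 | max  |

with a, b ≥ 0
Each vertex is the intersection of two constraint boundaries that also satisfies all remaining constraints:
  a = 0 and b = 0 → (0, 0)
  3a + b = 14 and b = 0 → (4.667, 0)
  3a + b = 14 and b = 14 → (0, 14)

Vertices: (0, 0), (4.667, 0), (0, 14)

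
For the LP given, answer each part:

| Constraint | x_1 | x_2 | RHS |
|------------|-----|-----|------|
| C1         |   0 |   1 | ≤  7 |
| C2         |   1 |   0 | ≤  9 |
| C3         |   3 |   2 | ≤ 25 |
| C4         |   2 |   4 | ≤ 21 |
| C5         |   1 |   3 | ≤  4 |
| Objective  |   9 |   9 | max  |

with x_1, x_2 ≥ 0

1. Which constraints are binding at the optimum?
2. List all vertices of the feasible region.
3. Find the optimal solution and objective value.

1. C5, x_2 ≥ 0
2. (0, 0), (4, 0), (0, 1.333)
3. x_1 = 4, x_2 = 0, z = 36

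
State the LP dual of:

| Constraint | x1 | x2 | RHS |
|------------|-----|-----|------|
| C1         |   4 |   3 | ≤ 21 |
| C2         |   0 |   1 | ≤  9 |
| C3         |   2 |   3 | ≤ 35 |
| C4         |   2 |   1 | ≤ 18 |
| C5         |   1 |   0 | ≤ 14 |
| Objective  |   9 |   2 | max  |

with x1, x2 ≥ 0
Minimize: z = 21y1 + 9y2 + 35y3 + 18y4 + 14y5

Subject to:
  C1: -4y1 - 2y3 - 2y4 - y5 ≤ -9
  C2: -3y1 - y2 - 3y3 - y4 ≤ -2
  y1, y2, y3, y4, y5 ≥ 0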